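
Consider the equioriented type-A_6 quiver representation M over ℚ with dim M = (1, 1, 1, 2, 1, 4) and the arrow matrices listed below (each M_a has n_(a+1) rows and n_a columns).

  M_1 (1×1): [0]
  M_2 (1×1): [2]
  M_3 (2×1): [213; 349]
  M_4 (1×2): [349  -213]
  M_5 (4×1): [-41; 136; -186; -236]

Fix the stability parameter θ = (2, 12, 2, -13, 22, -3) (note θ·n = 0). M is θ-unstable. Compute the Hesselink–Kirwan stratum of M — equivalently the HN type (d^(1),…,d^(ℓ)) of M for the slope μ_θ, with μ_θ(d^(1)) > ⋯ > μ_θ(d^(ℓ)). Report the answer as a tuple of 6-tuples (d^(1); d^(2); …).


Via rank(M_{q-1}∘⋯∘M_p): M ≅ I[1,1], I[2,4], I[4,6], I[6,6]^3.
μ_θ-semistable layers: μ^(1)=19/2; μ^(2)=2; μ^(3)=1/3; μ^(4)=-3; μ^(5)=-13

((0, 0, 0, 0, 1, 1); (1, 0, 0, 0, 0, 0); (0, 1, 1, 1, 0, 0); (0, 0, 0, 0, 0, 3); (0, 0, 0, 1, 0, 0))


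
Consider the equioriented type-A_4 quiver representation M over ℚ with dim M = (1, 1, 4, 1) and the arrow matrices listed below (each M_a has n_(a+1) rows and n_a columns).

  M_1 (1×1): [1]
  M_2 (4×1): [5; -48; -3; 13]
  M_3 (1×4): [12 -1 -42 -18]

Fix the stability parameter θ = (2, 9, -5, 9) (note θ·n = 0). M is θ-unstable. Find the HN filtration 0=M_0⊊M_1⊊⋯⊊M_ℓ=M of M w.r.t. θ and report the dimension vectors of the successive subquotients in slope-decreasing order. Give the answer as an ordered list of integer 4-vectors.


Via rank(M_{q-1}∘⋯∘M_p): M ≅ I[1,3], I[3,3]^2, I[3,4].
μ_θ-semistable layers: μ^(1)=9; μ^(2)=2; μ^(3)=-5

((0, 0, 0, 1); (1, 1, 1, 0); (0, 0, 3, 0))


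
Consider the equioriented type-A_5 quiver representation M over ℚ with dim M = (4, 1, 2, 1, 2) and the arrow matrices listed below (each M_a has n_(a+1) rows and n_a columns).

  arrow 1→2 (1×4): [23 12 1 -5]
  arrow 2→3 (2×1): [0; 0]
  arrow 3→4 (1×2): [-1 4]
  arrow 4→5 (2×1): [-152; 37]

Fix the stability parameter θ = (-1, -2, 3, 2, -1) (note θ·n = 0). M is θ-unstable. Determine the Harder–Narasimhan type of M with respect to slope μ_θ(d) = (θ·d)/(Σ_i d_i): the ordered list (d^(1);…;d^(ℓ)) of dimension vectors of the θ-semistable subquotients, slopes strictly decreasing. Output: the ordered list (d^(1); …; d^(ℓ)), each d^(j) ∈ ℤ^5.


Barcode: M ≅ I[1,1]^3, I[1,2], I[3,3], I[3,5], I[5,5]. HN layers by μ_θ (4 steps, strictly decreasing):
  μ^(1)=3; μ^(2)=4/3; μ^(3)=-1; μ^(4)=-3/2

((0, 0, 1, 0, 0); (0, 0, 1, 1, 1); (3, 0, 0, 0, 1); (1, 1, 0, 0, 0))


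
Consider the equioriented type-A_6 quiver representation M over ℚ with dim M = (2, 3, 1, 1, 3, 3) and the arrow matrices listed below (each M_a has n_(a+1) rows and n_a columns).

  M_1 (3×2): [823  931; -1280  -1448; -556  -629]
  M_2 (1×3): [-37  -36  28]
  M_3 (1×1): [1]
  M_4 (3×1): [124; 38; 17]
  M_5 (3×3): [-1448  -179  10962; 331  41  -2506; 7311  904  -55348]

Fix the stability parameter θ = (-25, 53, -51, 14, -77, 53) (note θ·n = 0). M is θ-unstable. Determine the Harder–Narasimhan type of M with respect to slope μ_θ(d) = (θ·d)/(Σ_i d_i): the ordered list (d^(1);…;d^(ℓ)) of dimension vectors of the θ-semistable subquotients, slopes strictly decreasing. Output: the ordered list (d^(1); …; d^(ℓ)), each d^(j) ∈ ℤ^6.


Interval decomposition of M: I[1,2], I[1,5], I[2,2], I[5,6]^2, I[6,6].
HN type (ℓ=4): μ^(1)=53; μ^(2)=-61/4; μ^(3)=-25; μ^(4)=-77

((0, 2, 0, 0, 0, 3); (0, 1, 1, 1, 1, 0); (2, 0, 0, 0, 0, 0); (0, 0, 0, 0, 2, 0))


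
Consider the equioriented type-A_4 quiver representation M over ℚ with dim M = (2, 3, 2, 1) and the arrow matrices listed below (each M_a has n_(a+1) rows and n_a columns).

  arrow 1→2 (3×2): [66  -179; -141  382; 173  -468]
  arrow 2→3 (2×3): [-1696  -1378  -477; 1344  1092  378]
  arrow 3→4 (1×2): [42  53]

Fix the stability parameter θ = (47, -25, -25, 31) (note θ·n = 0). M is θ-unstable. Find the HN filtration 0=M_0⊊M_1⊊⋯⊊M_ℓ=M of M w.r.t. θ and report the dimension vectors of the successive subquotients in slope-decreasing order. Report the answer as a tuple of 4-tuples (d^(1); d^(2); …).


Barcode: M ≅ I[1,2], I[1,3], I[2,2], I[3,4]. HN layers by μ_θ (4 steps, strictly decreasing):
  μ^(1)=31; μ^(2)=11; μ^(3)=-1; μ^(4)=-25

((0, 0, 0, 1); (1, 1, 0, 0); (1, 1, 1, 0); (0, 1, 1, 0))


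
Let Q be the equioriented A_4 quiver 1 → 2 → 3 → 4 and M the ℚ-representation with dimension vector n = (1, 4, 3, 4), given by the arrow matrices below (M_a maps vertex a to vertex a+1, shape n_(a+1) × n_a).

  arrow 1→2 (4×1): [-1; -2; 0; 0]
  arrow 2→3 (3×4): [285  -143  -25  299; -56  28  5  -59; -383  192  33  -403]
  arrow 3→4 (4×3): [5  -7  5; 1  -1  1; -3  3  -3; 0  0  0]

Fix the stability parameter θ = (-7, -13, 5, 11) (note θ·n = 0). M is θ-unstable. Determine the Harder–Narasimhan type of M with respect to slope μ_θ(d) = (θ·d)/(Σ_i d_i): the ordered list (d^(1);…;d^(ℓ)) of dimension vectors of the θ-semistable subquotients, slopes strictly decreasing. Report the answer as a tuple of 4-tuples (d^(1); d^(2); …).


Interval decomposition of M: I[1,3], I[2,2], I[2,4]^2, I[4,4]^2.
HN type (ℓ=4): μ^(1)=11; μ^(2)=5; μ^(3)=-10; μ^(4)=-13

((0, 0, 0, 4); (0, 0, 3, 0); (1, 1, 0, 0); (0, 3, 0, 0))


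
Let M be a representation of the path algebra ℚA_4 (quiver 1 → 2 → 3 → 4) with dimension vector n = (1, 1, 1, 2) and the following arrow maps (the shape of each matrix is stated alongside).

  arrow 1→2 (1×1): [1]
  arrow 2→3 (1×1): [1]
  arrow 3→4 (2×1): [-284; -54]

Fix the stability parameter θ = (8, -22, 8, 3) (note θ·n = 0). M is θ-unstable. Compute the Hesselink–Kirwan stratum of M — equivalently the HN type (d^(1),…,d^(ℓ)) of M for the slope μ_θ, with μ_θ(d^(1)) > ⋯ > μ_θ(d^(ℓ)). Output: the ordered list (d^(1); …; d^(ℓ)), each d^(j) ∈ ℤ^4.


Barcode: M ≅ I[1,4], I[4,4]. HN layers by μ_θ (3 steps, strictly decreasing):
  μ^(1)=11/2; μ^(2)=3; μ^(3)=-7

((0, 0, 1, 1); (0, 0, 0, 1); (1, 1, 0, 0))


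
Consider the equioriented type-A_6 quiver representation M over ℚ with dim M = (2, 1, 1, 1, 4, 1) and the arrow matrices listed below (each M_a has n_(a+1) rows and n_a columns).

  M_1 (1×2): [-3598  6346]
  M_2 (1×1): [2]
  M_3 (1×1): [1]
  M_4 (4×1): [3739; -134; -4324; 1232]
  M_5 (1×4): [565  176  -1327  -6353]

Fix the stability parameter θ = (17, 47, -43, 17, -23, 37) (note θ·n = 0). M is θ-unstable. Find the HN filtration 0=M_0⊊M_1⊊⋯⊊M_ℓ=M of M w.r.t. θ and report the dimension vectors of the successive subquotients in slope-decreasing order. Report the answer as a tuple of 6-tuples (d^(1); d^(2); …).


Barcode: M ≅ I[1,1], I[1,6], I[5,5]^3. HN layers by μ_θ (4 steps, strictly decreasing):
  μ^(1)=37; μ^(2)=17; μ^(3)=3; μ^(4)=-23

((0, 0, 0, 0, 0, 1); (1, 0, 0, 0, 0, 0); (1, 1, 1, 1, 1, 0); (0, 0, 0, 0, 3, 0))


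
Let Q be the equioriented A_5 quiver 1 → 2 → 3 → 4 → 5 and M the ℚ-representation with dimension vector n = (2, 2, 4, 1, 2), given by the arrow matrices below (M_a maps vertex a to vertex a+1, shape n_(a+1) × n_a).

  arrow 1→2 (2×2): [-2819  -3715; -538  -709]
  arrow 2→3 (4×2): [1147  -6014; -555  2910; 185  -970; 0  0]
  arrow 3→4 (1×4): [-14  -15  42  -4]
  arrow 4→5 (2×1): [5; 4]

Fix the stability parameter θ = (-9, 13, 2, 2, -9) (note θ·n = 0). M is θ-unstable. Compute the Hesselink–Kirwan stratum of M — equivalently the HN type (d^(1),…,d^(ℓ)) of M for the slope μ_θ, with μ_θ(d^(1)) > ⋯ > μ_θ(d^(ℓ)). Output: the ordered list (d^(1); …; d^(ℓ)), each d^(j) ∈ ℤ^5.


Via rank(M_{q-1}∘⋯∘M_p): M ≅ I[1,2], I[1,5], I[3,3]^3, I[5,5].
μ_θ-semistable layers: μ^(1)=13; μ^(2)=2; μ^(3)=-9

((0, 1, 0, 0, 0); (0, 1, 4, 1, 1); (2, 0, 0, 0, 1))


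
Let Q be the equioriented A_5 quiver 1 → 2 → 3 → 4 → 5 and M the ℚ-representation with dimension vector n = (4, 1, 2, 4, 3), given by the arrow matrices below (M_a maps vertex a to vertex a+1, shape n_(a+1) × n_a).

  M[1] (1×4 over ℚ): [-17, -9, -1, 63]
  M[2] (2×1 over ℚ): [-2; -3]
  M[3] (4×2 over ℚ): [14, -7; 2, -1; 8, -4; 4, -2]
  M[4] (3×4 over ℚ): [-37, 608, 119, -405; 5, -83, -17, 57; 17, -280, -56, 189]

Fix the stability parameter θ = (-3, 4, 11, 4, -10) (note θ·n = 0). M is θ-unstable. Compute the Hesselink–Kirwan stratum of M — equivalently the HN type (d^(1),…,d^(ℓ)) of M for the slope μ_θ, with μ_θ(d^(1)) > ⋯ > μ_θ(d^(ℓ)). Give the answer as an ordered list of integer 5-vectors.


Barcode: M ≅ I[1,1]^3, I[1,5], I[3,3], I[4,4], I[4,5]^2. HN layers by μ_θ (4 steps, strictly decreasing):
  μ^(1)=11; μ^(2)=4; μ^(3)=9/4; μ^(4)=-3

((0, 0, 1, 0, 0); (0, 0, 0, 1, 0); (0, 1, 1, 1, 1); (4, 0, 0, 2, 2))


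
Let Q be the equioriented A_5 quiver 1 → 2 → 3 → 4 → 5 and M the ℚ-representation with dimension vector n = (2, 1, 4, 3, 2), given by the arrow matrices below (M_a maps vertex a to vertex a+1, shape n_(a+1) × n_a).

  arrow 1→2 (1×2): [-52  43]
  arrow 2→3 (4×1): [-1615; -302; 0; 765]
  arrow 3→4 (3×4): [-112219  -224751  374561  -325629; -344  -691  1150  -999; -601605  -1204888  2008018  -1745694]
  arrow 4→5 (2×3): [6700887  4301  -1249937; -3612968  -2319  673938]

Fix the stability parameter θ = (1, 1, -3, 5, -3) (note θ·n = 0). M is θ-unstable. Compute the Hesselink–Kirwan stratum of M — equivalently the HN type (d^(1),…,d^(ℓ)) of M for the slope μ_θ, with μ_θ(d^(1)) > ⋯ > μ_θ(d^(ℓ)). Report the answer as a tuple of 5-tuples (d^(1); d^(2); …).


Via rank(M_{q-1}∘⋯∘M_p): M ≅ I[1,1], I[1,5], I[3,3], I[3,4], I[3,5].
μ_θ-semistable layers: μ^(1)=5; μ^(2)=1; μ^(3)=-1/3; μ^(4)=-3

((0, 0, 0, 1, 0); (1, 0, 0, 2, 2); (1, 1, 1, 0, 0); (0, 0, 3, 0, 0))


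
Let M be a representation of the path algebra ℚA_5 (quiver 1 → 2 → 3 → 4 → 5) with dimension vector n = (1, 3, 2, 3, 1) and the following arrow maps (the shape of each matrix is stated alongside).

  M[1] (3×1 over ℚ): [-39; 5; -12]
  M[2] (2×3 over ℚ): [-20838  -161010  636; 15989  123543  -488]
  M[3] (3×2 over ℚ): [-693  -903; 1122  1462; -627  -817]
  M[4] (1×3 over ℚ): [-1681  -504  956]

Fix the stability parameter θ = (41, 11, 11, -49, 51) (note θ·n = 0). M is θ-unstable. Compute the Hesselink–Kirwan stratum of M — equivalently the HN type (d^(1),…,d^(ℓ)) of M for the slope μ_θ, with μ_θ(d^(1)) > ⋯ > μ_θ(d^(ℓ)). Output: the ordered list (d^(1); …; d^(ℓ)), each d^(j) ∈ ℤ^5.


Via rank(M_{q-1}∘⋯∘M_p): M ≅ I[1,2], I[2,3], I[2,5], I[4,4]^2.
μ_θ-semistable layers: μ^(1)=51; μ^(2)=26; μ^(3)=11; μ^(4)=-9; μ^(5)=-49

((0, 0, 0, 0, 1); (1, 1, 0, 0, 0); (0, 1, 1, 0, 0); (0, 1, 1, 1, 0); (0, 0, 0, 2, 0))


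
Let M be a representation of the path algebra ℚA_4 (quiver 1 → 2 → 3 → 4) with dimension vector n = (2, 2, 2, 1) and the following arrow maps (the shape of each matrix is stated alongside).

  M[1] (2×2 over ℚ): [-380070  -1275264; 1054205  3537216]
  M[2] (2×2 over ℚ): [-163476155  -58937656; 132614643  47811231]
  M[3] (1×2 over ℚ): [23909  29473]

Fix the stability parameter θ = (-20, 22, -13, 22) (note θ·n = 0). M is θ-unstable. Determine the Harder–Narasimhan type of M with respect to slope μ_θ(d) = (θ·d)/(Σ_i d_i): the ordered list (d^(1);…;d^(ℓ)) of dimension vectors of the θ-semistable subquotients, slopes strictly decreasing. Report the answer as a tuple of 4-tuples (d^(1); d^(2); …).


Interval decomposition of M: I[1,1], I[1,4], I[2,3].
HN type (ℓ=3): μ^(1)=22; μ^(2)=9/2; μ^(3)=-20

((0, 0, 0, 1); (0, 2, 2, 0); (2, 0, 0, 0))


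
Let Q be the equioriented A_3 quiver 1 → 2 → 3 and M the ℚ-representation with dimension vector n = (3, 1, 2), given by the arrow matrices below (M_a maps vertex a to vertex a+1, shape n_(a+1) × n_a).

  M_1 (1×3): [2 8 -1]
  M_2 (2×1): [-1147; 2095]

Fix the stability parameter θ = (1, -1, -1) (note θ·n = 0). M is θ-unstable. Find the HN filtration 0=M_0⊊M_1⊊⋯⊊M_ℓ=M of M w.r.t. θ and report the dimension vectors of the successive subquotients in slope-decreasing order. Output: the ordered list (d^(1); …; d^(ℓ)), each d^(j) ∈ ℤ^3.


Via rank(M_{q-1}∘⋯∘M_p): M ≅ I[1,1]^2, I[1,3], I[3,3].
μ_θ-semistable layers: μ^(1)=1; μ^(2)=-1/3; μ^(3)=-1

((2, 0, 0); (1, 1, 1); (0, 0, 1))


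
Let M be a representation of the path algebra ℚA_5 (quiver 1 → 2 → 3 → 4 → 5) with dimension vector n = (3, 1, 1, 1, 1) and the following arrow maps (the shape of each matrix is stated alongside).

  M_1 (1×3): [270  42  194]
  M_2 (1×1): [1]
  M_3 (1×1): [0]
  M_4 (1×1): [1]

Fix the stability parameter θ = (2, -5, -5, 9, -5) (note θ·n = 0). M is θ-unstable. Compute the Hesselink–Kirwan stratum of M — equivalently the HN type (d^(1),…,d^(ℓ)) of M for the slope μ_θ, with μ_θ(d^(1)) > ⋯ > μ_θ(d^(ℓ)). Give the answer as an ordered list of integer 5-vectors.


Via rank(M_{q-1}∘⋯∘M_p): M ≅ I[1,1]^2, I[1,3], I[4,5].
μ_θ-semistable layers: μ^(1)=2; μ^(2)=-8/3

((2, 0, 0, 1, 1); (1, 1, 1, 0, 0))


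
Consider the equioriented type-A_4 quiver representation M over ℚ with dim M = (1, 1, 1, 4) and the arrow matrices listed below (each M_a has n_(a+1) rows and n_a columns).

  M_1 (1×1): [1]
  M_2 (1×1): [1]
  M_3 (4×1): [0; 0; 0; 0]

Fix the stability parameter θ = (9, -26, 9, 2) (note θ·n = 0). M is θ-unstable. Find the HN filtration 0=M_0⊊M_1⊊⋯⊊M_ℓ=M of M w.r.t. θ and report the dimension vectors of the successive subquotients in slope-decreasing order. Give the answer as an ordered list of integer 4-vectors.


Interval decomposition of M: I[1,3], I[4,4]^4.
HN type (ℓ=3): μ^(1)=9; μ^(2)=2; μ^(3)=-17/2

((0, 0, 1, 0); (0, 0, 0, 4); (1, 1, 0, 0))


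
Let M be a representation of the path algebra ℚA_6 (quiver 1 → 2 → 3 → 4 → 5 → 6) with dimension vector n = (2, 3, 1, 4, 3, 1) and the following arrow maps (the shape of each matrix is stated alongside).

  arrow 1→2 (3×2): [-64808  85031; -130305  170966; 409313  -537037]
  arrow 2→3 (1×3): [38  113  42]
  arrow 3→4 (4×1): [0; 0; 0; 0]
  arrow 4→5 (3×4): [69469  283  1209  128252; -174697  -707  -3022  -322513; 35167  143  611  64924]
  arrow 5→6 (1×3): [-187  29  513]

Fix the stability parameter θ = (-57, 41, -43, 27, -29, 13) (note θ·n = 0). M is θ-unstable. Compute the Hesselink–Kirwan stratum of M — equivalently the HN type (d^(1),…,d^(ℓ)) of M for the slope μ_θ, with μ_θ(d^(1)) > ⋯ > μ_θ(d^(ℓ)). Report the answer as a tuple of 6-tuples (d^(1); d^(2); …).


Via rank(M_{q-1}∘⋯∘M_p): M ≅ I[1,2], I[1,3], I[2,2], I[4,4], I[4,5]^2, I[4,6].
μ_θ-semistable layers: μ^(1)=41; μ^(2)=27; μ^(3)=13; μ^(4)=-1; μ^(5)=-57

((0, 2, 0, 0, 0, 0); (0, 0, 0, 1, 0, 0); (0, 0, 0, 0, 0, 1); (0, 1, 1, 3, 3, 0); (2, 0, 0, 0, 0, 0))


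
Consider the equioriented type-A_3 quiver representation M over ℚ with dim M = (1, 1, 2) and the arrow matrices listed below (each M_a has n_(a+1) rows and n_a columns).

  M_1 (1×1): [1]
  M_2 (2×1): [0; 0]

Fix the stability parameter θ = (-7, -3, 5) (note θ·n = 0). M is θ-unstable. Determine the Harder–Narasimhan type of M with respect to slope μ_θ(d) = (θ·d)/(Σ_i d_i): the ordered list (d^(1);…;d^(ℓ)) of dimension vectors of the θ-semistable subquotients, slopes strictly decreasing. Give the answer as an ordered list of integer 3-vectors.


Barcode: M ≅ I[1,2], I[3,3]^2. HN layers by μ_θ (3 steps, strictly decreasing):
  μ^(1)=5; μ^(2)=-3; μ^(3)=-7

((0, 0, 2); (0, 1, 0); (1, 0, 0))


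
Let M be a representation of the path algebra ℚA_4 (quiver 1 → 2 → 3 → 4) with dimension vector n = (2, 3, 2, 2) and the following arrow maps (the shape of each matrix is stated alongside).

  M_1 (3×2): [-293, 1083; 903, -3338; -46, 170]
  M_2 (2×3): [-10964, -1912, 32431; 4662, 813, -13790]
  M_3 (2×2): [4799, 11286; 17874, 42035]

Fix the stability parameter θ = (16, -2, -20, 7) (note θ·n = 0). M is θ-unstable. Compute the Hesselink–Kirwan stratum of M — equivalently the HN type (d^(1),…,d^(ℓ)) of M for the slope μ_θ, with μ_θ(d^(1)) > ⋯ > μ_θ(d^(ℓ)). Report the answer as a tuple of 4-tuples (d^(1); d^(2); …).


Barcode: M ≅ I[1,4]^2, I[2,2]. HN layers by μ_θ (2 steps, strictly decreasing):
  μ^(1)=7; μ^(2)=-2

((0, 0, 0, 2); (2, 3, 2, 0))


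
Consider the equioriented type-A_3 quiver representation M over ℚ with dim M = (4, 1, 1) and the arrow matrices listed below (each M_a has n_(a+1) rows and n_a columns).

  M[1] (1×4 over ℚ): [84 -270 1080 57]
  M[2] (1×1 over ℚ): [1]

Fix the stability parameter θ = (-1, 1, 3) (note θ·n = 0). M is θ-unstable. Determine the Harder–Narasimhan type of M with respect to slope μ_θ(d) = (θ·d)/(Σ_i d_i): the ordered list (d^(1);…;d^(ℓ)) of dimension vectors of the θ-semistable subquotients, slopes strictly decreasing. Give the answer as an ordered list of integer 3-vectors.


Barcode: M ≅ I[1,1]^3, I[1,3]. HN layers by μ_θ (3 steps, strictly decreasing):
  μ^(1)=3; μ^(2)=1; μ^(3)=-1

((0, 0, 1); (0, 1, 0); (4, 0, 0))


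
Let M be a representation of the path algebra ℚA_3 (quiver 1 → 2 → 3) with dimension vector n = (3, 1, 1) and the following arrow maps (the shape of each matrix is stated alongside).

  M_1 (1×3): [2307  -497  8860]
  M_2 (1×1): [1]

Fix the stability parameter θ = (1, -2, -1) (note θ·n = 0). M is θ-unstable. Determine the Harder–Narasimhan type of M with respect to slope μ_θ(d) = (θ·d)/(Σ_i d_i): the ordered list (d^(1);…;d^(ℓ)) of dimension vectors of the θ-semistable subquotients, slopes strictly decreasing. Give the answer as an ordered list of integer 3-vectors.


Interval decomposition of M: I[1,1]^2, I[1,3].
HN type (ℓ=2): μ^(1)=1; μ^(2)=-2/3

((2, 0, 0); (1, 1, 1))


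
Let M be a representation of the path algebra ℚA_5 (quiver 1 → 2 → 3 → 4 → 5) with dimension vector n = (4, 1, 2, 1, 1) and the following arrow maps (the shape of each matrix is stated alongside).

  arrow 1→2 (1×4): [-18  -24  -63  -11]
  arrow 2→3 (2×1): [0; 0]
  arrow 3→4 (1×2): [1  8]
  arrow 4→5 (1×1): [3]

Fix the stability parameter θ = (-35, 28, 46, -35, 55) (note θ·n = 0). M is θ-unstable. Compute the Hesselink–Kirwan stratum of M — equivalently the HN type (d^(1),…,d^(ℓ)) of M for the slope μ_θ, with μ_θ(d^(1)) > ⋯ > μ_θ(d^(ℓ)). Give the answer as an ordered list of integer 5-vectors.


Interval decomposition of M: I[1,1]^3, I[1,2], I[3,3], I[3,5].
HN type (ℓ=5): μ^(1)=55; μ^(2)=46; μ^(3)=28; μ^(4)=11/2; μ^(5)=-35

((0, 0, 0, 0, 1); (0, 0, 1, 0, 0); (0, 1, 0, 0, 0); (0, 0, 1, 1, 0); (4, 0, 0, 0, 0))


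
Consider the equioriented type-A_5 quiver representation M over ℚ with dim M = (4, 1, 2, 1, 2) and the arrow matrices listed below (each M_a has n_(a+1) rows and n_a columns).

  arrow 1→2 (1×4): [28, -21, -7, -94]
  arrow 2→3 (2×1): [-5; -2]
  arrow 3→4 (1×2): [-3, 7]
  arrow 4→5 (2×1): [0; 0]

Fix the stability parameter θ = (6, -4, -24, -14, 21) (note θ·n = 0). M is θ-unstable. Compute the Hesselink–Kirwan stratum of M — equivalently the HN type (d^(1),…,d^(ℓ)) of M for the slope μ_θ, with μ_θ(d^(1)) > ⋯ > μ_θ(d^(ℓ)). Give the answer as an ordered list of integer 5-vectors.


Barcode: M ≅ I[1,1]^3, I[1,4], I[3,3], I[5,5]^2. HN layers by μ_θ (4 steps, strictly decreasing):
  μ^(1)=21; μ^(2)=6; μ^(3)=-9; μ^(4)=-24

((0, 0, 0, 0, 2); (3, 0, 0, 0, 0); (1, 1, 1, 1, 0); (0, 0, 1, 0, 0))


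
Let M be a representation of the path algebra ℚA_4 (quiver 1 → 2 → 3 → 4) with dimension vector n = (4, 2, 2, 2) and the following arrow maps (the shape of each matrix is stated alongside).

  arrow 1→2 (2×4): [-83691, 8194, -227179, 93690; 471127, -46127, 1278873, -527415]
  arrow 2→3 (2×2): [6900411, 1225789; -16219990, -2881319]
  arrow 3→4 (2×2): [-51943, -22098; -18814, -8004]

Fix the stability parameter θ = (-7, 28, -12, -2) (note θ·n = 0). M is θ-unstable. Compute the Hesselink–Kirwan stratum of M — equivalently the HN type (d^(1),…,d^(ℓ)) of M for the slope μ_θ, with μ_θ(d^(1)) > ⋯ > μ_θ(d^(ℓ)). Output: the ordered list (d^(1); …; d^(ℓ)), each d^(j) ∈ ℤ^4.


Interval decomposition of M: I[1,1]^2, I[1,3], I[1,4], I[4,4].
HN type (ℓ=4): μ^(1)=8; μ^(2)=14/3; μ^(3)=-2; μ^(4)=-7

((0, 1, 1, 0); (0, 1, 1, 1); (0, 0, 0, 1); (4, 0, 0, 0))


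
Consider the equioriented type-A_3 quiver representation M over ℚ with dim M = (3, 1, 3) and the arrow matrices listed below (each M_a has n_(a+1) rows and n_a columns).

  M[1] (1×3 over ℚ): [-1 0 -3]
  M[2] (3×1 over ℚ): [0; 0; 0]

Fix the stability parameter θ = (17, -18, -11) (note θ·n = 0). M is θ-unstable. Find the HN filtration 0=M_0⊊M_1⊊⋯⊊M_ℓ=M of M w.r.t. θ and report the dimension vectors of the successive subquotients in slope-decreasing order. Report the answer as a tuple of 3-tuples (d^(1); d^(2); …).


Interval decomposition of M: I[1,1]^2, I[1,2], I[3,3]^3.
HN type (ℓ=3): μ^(1)=17; μ^(2)=-1/2; μ^(3)=-11

((2, 0, 0); (1, 1, 0); (0, 0, 3))


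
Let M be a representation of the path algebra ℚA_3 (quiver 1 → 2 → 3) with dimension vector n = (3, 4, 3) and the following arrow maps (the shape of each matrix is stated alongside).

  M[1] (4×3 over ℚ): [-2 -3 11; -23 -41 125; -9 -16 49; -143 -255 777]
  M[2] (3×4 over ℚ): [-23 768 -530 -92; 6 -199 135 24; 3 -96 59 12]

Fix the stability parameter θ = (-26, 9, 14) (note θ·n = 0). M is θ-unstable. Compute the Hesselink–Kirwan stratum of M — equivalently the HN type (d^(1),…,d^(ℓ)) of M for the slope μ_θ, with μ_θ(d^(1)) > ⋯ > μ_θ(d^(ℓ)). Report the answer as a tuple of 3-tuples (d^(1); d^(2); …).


Barcode: M ≅ I[1,3]^3, I[2,2]. HN layers by μ_θ (3 steps, strictly decreasing):
  μ^(1)=14; μ^(2)=9; μ^(3)=-26

((0, 0, 3); (0, 4, 0); (3, 0, 0))


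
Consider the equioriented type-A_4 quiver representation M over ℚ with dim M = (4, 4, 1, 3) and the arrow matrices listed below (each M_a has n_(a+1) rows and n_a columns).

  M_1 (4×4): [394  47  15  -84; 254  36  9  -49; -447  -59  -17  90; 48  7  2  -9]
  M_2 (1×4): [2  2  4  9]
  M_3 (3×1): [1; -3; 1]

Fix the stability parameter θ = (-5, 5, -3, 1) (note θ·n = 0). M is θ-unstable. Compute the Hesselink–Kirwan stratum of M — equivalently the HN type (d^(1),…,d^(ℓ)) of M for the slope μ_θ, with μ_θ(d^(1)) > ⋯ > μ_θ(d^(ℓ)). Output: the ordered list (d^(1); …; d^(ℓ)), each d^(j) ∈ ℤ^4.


Interval decomposition of M: I[1,2]^3, I[1,4], I[4,4]^2.
HN type (ℓ=3): μ^(1)=5; μ^(2)=1; μ^(3)=-5

((0, 3, 0, 0); (0, 1, 1, 3); (4, 0, 0, 0))


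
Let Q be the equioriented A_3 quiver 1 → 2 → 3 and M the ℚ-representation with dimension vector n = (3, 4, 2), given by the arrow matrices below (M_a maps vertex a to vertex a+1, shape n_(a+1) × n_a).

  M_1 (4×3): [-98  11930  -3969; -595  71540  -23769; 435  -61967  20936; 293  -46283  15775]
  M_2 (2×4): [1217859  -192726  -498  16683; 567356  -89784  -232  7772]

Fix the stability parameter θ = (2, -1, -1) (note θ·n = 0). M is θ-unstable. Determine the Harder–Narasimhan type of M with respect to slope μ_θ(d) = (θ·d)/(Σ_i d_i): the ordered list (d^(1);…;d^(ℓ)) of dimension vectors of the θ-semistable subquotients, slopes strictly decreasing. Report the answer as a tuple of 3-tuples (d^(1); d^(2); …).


Via rank(M_{q-1}∘⋯∘M_p): M ≅ I[1,2]^2, I[1,3], I[2,2], I[3,3].
μ_θ-semistable layers: μ^(1)=1/2; μ^(2)=0; μ^(3)=-1

((2, 2, 0); (1, 1, 1); (0, 1, 1))


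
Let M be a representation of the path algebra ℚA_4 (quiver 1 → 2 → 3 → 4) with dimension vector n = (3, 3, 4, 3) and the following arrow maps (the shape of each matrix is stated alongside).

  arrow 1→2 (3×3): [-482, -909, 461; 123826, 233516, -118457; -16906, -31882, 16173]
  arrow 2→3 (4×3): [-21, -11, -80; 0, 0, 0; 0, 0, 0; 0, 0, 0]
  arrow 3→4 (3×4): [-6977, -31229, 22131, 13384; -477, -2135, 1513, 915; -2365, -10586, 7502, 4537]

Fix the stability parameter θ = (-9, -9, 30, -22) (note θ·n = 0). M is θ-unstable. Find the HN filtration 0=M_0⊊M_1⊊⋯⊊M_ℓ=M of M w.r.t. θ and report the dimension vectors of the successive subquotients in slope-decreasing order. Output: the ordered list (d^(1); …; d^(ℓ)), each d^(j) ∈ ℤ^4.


Interval decomposition of M: I[1,1], I[1,2], I[1,4], I[2,2], I[3,3], I[3,4]^2.
HN type (ℓ=3): μ^(1)=30; μ^(2)=4; μ^(3)=-9

((0, 0, 1, 0); (0, 0, 3, 3); (3, 3, 0, 0))


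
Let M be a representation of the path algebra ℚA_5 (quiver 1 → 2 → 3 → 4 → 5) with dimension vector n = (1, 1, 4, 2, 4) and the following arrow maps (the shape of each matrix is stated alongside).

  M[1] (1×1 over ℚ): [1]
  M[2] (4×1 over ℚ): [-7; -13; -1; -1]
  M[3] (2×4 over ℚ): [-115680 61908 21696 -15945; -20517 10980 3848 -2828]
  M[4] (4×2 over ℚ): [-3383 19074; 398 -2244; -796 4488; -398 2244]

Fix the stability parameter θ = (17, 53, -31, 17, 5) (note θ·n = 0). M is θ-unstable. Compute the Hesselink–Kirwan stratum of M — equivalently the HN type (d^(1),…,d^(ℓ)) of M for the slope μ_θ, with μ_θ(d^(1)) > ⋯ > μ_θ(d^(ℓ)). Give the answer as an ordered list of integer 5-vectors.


Barcode: M ≅ I[1,5], I[3,3]^2, I[3,4], I[5,5]^3. HN layers by μ_θ (4 steps, strictly decreasing):
  μ^(1)=17; μ^(2)=61/5; μ^(3)=5; μ^(4)=-31

((0, 0, 0, 1, 0); (1, 1, 1, 1, 1); (0, 0, 0, 0, 3); (0, 0, 3, 0, 0))


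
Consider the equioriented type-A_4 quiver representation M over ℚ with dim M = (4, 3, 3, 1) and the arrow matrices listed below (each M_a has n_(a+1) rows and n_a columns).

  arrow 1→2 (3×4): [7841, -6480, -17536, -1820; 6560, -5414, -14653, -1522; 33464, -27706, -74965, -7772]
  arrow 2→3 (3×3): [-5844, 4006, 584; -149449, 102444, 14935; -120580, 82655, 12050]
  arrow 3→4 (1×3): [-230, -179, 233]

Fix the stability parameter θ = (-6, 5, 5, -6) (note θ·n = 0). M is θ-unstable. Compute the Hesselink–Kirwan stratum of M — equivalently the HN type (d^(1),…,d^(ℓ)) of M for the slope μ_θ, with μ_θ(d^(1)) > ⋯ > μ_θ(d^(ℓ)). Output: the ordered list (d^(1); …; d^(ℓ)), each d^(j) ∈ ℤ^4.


Interval decomposition of M: I[1,1], I[1,2], I[1,3], I[1,4], I[3,3].
HN type (ℓ=3): μ^(1)=5; μ^(2)=4/3; μ^(3)=-6

((0, 2, 2, 0); (0, 1, 1, 1); (4, 0, 0, 0))


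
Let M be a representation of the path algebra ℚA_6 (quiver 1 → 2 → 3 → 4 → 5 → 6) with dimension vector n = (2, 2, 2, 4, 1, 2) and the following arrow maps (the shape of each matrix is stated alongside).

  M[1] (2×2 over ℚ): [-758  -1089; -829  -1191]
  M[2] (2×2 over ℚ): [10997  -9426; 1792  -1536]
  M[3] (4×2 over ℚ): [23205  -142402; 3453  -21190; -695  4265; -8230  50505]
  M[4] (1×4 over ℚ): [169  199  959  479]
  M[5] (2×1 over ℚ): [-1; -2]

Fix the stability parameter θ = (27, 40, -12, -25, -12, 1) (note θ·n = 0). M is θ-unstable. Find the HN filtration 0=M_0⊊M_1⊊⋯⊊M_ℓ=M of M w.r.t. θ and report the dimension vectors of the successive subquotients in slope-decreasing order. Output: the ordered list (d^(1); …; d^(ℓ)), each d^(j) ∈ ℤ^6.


Barcode: M ≅ I[1,2], I[1,6], I[3,4], I[4,4]^2, I[6,6]. HN layers by μ_θ (6 steps, strictly decreasing):
  μ^(1)=40; μ^(2)=27; μ^(3)=19/6; μ^(4)=1; μ^(5)=-37/2; μ^(6)=-25

((0, 1, 0, 0, 0, 0); (1, 0, 0, 0, 0, 0); (1, 1, 1, 1, 1, 1); (0, 0, 0, 0, 0, 1); (0, 0, 1, 1, 0, 0); (0, 0, 0, 2, 0, 0))


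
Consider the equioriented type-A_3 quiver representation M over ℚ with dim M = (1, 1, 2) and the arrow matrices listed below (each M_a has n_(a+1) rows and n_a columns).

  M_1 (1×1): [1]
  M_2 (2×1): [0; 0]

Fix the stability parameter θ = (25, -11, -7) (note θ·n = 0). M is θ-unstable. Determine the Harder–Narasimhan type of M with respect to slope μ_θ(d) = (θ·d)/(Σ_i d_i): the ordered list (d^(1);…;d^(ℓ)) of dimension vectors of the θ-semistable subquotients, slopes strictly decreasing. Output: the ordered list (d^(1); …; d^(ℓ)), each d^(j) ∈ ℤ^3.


Barcode: M ≅ I[1,2], I[3,3]^2. HN layers by μ_θ (2 steps, strictly decreasing):
  μ^(1)=7; μ^(2)=-7

((1, 1, 0); (0, 0, 2))


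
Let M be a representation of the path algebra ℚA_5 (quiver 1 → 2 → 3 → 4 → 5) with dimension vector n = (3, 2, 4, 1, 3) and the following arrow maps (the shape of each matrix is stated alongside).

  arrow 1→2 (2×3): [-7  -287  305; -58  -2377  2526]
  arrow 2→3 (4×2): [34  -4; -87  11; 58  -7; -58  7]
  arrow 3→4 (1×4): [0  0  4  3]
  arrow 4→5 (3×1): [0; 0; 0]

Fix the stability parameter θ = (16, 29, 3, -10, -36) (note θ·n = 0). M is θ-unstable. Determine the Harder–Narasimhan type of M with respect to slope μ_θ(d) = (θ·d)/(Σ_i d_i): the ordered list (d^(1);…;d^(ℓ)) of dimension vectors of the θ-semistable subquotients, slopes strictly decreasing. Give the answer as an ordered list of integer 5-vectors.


Barcode: M ≅ I[1,1], I[1,3], I[1,4], I[3,3]^2, I[5,5]^3. HN layers by μ_θ (4 steps, strictly decreasing):
  μ^(1)=16; μ^(2)=19/2; μ^(3)=3; μ^(4)=-36

((2, 1, 1, 0, 0); (1, 1, 1, 1, 0); (0, 0, 2, 0, 0); (0, 0, 0, 0, 3))


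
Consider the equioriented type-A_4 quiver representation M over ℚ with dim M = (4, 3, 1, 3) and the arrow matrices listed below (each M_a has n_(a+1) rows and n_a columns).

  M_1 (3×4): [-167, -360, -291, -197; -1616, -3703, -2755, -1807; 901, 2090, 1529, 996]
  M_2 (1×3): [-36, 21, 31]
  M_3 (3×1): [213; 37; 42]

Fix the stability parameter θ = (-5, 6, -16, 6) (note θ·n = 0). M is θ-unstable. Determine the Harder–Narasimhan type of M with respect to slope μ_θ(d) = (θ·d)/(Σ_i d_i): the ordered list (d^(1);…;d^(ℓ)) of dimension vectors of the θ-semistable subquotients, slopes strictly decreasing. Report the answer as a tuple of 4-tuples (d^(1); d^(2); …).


Barcode: M ≅ I[1,1], I[1,2]^2, I[1,4], I[4,4]^2. HN layers by μ_θ (2 steps, strictly decreasing):
  μ^(1)=6; μ^(2)=-5

((0, 2, 0, 3); (4, 1, 1, 0))


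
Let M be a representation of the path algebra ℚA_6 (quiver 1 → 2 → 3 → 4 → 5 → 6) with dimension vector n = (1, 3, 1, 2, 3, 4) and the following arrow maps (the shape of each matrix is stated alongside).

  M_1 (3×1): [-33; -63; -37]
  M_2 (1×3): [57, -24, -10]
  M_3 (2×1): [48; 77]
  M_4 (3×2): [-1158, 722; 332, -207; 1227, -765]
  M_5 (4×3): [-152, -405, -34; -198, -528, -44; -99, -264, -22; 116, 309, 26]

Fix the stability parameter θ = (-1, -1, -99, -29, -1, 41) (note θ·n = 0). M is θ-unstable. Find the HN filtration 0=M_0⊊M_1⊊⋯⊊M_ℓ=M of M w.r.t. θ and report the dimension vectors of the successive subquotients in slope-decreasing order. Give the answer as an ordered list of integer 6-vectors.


Barcode: M ≅ I[1,6], I[2,2]^2, I[4,5], I[5,6], I[6,6]^2. HN layers by μ_θ (4 steps, strictly decreasing):
  μ^(1)=41; μ^(2)=-1; μ^(3)=-29; μ^(4)=-101/3

((0, 0, 0, 0, 0, 4); (0, 2, 0, 0, 3, 0); (0, 0, 0, 2, 0, 0); (1, 1, 1, 0, 0, 0))


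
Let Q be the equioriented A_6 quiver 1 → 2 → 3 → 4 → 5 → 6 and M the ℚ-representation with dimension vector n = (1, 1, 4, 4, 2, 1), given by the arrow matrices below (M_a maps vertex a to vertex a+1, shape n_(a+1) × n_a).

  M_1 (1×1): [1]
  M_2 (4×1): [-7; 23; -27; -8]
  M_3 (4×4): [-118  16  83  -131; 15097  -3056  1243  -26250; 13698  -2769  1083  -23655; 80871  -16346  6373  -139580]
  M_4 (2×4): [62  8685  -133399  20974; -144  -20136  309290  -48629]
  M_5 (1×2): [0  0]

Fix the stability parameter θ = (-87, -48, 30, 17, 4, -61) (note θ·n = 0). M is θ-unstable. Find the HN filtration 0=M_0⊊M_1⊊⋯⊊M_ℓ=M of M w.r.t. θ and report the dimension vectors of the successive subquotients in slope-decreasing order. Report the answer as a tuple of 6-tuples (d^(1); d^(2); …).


Barcode: M ≅ I[1,5], I[3,4]^2, I[3,5], I[6,6]. HN layers by μ_θ (5 steps, strictly decreasing):
  μ^(1)=47/2; μ^(2)=17; μ^(3)=-48; μ^(4)=-61; μ^(5)=-87

((0, 0, 2, 2, 0, 0); (0, 0, 2, 2, 2, 0); (0, 1, 0, 0, 0, 0); (0, 0, 0, 0, 0, 1); (1, 0, 0, 0, 0, 0))


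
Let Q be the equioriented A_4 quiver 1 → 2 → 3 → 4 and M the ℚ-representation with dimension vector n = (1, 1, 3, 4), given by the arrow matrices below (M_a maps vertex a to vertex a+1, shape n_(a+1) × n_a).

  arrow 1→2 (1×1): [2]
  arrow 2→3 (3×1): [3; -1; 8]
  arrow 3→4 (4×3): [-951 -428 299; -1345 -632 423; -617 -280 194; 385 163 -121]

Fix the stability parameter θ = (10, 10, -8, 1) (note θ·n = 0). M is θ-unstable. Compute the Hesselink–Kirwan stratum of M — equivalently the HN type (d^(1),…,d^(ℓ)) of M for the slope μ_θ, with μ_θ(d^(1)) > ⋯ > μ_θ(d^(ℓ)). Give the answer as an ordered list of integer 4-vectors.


Interval decomposition of M: I[1,4], I[3,4]^2, I[4,4].
HN type (ℓ=3): μ^(1)=13/4; μ^(2)=1; μ^(3)=-8

((1, 1, 1, 1); (0, 0, 0, 3); (0, 0, 2, 0))


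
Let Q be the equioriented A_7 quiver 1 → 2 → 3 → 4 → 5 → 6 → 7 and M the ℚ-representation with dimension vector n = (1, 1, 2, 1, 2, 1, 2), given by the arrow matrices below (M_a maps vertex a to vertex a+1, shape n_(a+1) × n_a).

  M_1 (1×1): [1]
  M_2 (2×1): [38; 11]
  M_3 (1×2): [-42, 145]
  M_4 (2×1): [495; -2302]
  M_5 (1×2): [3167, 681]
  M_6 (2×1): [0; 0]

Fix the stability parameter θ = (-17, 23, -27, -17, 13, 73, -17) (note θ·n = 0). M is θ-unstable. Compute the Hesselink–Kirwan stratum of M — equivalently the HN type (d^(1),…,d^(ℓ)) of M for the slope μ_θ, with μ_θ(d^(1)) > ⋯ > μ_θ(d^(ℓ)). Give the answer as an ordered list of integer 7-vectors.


Interval decomposition of M: I[1,6], I[3,3], I[5,5], I[7,7]^2.
HN type (ℓ=5): μ^(1)=73; μ^(2)=13; μ^(3)=-7; μ^(4)=-17; μ^(5)=-27

((0, 0, 0, 0, 0, 1, 0); (0, 0, 0, 0, 2, 0, 0); (0, 1, 1, 1, 0, 0, 0); (1, 0, 0, 0, 0, 0, 2); (0, 0, 1, 0, 0, 0, 0))


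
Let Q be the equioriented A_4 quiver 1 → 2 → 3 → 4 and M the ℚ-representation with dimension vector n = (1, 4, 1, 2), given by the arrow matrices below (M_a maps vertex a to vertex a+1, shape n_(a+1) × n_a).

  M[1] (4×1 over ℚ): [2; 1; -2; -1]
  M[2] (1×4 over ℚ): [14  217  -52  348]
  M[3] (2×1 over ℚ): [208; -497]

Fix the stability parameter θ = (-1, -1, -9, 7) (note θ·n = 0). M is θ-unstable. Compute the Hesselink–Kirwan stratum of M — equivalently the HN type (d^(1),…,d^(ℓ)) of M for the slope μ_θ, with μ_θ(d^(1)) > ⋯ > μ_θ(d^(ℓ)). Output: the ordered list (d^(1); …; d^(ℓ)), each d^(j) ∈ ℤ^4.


Via rank(M_{q-1}∘⋯∘M_p): M ≅ I[1,4], I[2,2]^3, I[4,4].
μ_θ-semistable layers: μ^(1)=7; μ^(2)=-1; μ^(3)=-11/3

((0, 0, 0, 2); (0, 3, 0, 0); (1, 1, 1, 0))


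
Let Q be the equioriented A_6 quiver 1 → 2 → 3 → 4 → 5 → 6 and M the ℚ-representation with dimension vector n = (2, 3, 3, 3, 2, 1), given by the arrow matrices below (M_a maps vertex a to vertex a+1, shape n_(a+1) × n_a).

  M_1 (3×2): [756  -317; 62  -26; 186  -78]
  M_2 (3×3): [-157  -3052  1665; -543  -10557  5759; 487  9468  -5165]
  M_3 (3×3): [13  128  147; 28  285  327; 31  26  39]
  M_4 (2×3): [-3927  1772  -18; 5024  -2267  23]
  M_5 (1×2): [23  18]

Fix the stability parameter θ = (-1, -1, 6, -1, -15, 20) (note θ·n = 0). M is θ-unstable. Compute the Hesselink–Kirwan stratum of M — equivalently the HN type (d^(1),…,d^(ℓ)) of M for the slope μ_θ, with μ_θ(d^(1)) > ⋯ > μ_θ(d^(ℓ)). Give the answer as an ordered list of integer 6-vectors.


Via rank(M_{q-1}∘⋯∘M_p): M ≅ I[1,3], I[1,6], I[2,5], I[4,4].
μ_θ-semistable layers: μ^(1)=20; μ^(2)=6; μ^(3)=-1; μ^(4)=-12/5; μ^(5)=-11/4

((0, 0, 0, 0, 0, 1); (0, 0, 1, 0, 0, 0); (1, 1, 0, 1, 0, 0); (1, 1, 1, 1, 1, 0); (0, 1, 1, 1, 1, 0))


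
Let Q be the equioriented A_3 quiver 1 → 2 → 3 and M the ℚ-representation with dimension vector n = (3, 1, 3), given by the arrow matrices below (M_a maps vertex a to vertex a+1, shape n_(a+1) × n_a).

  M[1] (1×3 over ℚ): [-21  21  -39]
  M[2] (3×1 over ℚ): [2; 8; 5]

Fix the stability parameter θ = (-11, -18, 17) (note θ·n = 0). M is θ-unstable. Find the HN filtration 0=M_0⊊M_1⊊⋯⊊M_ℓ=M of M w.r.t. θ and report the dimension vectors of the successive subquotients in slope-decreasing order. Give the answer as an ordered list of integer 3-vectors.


Interval decomposition of M: I[1,1]^2, I[1,3], I[3,3]^2.
HN type (ℓ=3): μ^(1)=17; μ^(2)=-11; μ^(3)=-29/2

((0, 0, 3); (2, 0, 0); (1, 1, 0))


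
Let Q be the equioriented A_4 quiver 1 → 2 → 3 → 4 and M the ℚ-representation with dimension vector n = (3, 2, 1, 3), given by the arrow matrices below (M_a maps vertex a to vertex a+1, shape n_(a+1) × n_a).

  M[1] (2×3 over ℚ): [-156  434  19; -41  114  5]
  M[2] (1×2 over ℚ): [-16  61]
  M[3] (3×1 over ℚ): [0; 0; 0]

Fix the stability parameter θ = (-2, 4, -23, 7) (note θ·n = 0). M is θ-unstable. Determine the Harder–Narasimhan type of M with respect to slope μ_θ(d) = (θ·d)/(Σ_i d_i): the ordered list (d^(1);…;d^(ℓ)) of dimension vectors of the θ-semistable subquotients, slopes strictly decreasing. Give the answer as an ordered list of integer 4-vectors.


Barcode: M ≅ I[1,1], I[1,2], I[1,3], I[4,4]^3. HN layers by μ_θ (4 steps, strictly decreasing):
  μ^(1)=7; μ^(2)=4; μ^(3)=-2; μ^(4)=-7

((0, 0, 0, 3); (0, 1, 0, 0); (2, 0, 0, 0); (1, 1, 1, 0))


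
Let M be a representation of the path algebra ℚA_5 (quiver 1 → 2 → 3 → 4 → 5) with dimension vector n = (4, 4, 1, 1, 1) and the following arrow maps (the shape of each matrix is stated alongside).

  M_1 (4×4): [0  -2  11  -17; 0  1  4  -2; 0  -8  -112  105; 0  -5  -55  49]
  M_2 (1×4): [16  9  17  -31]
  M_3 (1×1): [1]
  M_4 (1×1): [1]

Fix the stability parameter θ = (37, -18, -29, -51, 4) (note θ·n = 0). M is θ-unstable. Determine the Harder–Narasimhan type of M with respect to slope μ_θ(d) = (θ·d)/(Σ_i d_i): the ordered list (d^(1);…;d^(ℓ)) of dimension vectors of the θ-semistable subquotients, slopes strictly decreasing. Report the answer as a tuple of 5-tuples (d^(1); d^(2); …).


Barcode: M ≅ I[1,1], I[1,2]^2, I[1,5], I[2,2]. HN layers by μ_θ (5 steps, strictly decreasing):
  μ^(1)=37; μ^(2)=19/2; μ^(3)=4; μ^(4)=-61/4; μ^(5)=-18

((1, 0, 0, 0, 0); (2, 2, 0, 0, 0); (0, 0, 0, 0, 1); (1, 1, 1, 1, 0); (0, 1, 0, 0, 0))


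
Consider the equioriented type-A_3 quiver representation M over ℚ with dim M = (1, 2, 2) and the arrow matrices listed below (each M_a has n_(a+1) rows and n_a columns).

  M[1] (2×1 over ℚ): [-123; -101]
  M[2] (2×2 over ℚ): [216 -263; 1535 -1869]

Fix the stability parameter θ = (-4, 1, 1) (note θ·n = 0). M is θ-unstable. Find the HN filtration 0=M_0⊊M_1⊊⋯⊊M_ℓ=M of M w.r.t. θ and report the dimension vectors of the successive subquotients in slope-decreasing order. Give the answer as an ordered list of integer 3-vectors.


Interval decomposition of M: I[1,3], I[2,3].
HN type (ℓ=2): μ^(1)=1; μ^(2)=-4

((0, 2, 2); (1, 0, 0))


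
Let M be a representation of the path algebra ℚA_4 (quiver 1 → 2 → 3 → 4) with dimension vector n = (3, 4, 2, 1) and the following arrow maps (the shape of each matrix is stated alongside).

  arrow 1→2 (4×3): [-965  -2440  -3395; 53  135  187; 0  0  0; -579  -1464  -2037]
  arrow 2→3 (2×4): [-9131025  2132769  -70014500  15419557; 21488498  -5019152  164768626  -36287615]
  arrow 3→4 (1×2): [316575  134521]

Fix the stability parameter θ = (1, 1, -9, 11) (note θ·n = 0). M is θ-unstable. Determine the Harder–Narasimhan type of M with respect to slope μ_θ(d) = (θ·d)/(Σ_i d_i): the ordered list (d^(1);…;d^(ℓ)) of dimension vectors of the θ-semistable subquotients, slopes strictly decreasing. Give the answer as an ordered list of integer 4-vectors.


Via rank(M_{q-1}∘⋯∘M_p): M ≅ I[1,1], I[1,3], I[1,4], I[2,2]^2.
μ_θ-semistable layers: μ^(1)=11; μ^(2)=1; μ^(3)=-7/3

((0, 0, 0, 1); (1, 2, 0, 0); (2, 2, 2, 0))


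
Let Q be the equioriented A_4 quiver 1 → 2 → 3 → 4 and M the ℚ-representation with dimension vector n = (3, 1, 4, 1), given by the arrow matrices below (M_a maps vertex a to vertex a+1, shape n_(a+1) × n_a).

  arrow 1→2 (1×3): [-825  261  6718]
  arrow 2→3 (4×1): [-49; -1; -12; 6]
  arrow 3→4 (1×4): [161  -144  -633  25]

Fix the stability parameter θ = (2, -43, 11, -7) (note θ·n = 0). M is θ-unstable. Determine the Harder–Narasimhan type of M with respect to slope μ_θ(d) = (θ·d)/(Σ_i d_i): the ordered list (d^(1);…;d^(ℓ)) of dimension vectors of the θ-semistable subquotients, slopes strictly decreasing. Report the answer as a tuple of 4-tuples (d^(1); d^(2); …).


Interval decomposition of M: I[1,1]^2, I[1,4], I[3,3]^3.
HN type (ℓ=3): μ^(1)=11; μ^(2)=2; μ^(3)=-41/2

((0, 0, 3, 0); (2, 0, 1, 1); (1, 1, 0, 0))
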